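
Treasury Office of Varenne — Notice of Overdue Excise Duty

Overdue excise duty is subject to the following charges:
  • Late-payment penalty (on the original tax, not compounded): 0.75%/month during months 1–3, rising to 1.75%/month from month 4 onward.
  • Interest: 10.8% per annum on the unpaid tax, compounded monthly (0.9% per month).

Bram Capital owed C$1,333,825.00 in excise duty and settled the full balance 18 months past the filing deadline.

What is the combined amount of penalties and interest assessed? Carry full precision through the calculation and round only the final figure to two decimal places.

C$613,570.78

Penalty, months 1–3: 3 × 0.75% × C$1,333,825.00 = C$30,011.06…
Penalty, months 4–18: 15 × 1.75% × C$1,333,825.00 = C$350,129.06…
Interest: C$1,333,825.00 × ((1 + 0.009)^18 − 1) = C$1,333,825.00 × 0.1750085… = C$233,430.6546…
Penalties + interest = C$380,140.1250 + C$233,430.6546… = C$613,570.78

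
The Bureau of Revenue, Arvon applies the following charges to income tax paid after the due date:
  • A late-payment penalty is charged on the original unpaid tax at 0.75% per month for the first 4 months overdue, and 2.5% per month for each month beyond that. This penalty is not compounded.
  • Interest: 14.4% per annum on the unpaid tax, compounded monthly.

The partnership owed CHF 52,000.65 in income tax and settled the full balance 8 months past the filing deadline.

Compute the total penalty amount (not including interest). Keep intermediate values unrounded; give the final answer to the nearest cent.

Penalty, months 1–4: 4 × 0.75% × CHF 52,000.65 = CHF 1,560.02…
Penalty, months 5–8: 4 × 2.5% × CHF 52,000.65 = CHF 5,200.07…
Total penalty = CHF 1,560.02… + CHF 5,200.07… = CHF 6,760.08

CHF 6,760.08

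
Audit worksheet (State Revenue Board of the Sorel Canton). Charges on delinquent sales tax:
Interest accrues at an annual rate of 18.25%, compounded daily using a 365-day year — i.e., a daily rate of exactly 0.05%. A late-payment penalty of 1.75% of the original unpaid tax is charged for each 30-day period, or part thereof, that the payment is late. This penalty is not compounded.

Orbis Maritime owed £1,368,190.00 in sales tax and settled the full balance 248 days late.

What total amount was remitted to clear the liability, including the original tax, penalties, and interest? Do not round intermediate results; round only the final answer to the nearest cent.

£1,764,254.72

Penalty periods: ⌈248/30⌉ = 9; penalty = 9 × 1.75% × £1,368,190.00 = £215,489.93…
Interest: £1,368,190.00 × ((1 + 0.0005)^248 − 1) = £1,368,190.00 × 0.13198079… = £180,574.7981…
Total = £1,368,190.00 + £215,489.9250 + £180,574.7981… = £1,764,254.72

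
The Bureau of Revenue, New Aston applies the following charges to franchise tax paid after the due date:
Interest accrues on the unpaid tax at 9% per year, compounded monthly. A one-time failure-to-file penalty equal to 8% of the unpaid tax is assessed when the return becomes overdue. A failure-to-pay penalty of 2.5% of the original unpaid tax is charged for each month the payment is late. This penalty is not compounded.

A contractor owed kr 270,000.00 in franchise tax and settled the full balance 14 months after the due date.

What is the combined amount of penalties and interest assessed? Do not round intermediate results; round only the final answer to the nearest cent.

Failure-to-file penalty: 8% × kr 270,000.00 = kr 21,600.00
Failure-to-pay penalty = 2.5% × kr 270,000.00 × 14 mo = kr 94,500.00
Interest (9%/yr ÷ 12 = 0.75%/month): kr 270,000.00 × ((1 + 0.0075)^14 − 1) = kr 29,774.3925…
Penalties + interest = kr 116,100.0000 + kr 29,774.3925… = kr 145,874.39

kr 145,874.39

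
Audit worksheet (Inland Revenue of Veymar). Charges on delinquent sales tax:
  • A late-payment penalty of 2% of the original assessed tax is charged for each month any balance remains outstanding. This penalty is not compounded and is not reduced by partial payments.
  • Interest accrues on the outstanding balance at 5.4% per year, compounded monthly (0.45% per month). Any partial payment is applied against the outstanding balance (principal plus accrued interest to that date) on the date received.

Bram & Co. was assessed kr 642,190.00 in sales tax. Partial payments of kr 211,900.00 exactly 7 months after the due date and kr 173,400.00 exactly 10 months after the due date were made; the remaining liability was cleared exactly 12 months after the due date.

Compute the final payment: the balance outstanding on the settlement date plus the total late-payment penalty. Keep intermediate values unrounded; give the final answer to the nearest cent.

kr 440,190.19

Balance at month 7: kr 642,190.0000 × (1 + 0.0045)^7 = kr 662,694.1337…
After kr 211,900.00 payment: kr 662,694.1337… − kr 211,900.00 = kr 450,794.1337…
Balance at month 10: kr 450,794.1337… × (1 + 0.0045)^3 = kr 456,907.2814…
After kr 173,400.00 payment: kr 456,907.2814… − kr 173,400.00 = kr 283,507.2814…
Balance at month 12: kr 283,507.2814… × (1 + 0.0045)^2 = kr 286,064.5879…
Penalty: 12 × 2% × kr 642,190.00 = kr 154,125.60
Final settlement = outstanding balance + penalty = kr 286,064.5879… + kr 154,125.60 = kr 440,190.19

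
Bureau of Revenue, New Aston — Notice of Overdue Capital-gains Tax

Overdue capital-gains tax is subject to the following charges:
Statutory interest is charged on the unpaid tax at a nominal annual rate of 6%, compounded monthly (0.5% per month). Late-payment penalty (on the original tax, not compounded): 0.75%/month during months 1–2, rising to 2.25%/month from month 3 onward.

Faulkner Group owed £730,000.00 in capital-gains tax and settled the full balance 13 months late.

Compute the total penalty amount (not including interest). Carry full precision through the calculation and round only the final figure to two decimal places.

£191,625.00

Penalty, months 1–2: 2 × 0.75% × £730,000.00 = £10,950.00
Penalty, months 3–13: 11 × 2.25% × £730,000.00 = £180,675.00
Total penalty = £10,950.00 + £180,675.00 = £191,625.00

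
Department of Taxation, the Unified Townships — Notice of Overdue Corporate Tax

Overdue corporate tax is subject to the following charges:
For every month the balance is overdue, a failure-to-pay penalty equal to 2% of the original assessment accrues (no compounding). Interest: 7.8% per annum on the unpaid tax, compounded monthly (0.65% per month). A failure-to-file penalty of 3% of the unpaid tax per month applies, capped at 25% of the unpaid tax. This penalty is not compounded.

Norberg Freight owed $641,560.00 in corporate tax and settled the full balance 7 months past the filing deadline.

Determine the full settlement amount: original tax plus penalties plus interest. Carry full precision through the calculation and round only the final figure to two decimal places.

$895,872.41

Failure-to-file: 7 × 3% × $641,560.00 = $134,727.60 (under the 25% cap)
Failure-to-pay penalty = 2% × $641,560.00 × 7 mo = $89,818.40
Interest: $641,560.00 × ((1 + 0.0065)^7 − 1) = $641,560.00 × 0.0463969… = $29,766.4109…
Total = $641,560.00 + $224,546.0000 + $29,766.4109… = $895,872.41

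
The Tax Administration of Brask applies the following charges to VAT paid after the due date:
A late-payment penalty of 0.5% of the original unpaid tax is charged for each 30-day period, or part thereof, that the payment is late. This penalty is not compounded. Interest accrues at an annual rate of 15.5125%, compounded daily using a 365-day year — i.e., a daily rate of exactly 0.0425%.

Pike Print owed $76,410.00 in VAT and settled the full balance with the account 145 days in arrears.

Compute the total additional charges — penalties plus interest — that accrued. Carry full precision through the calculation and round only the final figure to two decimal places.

Penalty periods: ⌈145/30⌉ = 5; penalty = 5 × 0.5% × $76,410.00 = $1,910.25
Interest: $76,410.00 × ((1 + 0.000425)^145 − 1) = $76,410.00 × 0.06354951… = $4,855.8181…
Penalties + interest = $1,910.2500 + $4,855.8181… = $6,766.07

$6,766.07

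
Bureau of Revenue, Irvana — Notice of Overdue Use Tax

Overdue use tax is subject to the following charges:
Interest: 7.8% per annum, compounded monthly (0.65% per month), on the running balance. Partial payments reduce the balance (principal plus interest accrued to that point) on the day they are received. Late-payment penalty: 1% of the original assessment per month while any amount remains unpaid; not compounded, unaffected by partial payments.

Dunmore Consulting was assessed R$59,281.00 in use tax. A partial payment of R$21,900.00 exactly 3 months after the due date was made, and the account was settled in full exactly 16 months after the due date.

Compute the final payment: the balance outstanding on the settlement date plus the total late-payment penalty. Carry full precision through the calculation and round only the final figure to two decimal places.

Balance at month 3: R$59,281.0000 × (1 + 0.0065)^3 = R$60,444.5096…
After R$21,900.00 payment: R$60,444.5096… − R$21,900.00 = R$38,544.5096…
Balance at month 16: R$38,544.5096… × (1 + 0.0065)^13 = R$41,931.6213…
Penalty: 16 × 1% × R$59,281.00 = R$9,484.96
Final settlement = outstanding balance + penalty = R$41,931.6213… + R$9,484.96 = R$51,416.58

R$51,416.58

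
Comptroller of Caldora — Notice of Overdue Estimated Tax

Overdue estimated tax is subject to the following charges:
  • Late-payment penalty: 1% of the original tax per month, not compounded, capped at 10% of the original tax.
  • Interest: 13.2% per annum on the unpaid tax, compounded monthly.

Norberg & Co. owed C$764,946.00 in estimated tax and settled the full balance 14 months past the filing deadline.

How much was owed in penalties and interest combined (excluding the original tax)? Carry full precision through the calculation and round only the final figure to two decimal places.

Penalty (uncapped): 14 × 1% × C$764,946.00 = C$107,092.44; cap = 10% × C$764,946.00 = C$76,494.60 → penalty = C$76,494.60
Interest (13.2%/yr ÷ 12 = 1.1%/month): C$764,946.00 × ((1 + 0.011)^14 − 1) = C$126,606.5700…
Penalties + interest = C$76,494.6000 + C$126,606.5700… = C$203,101.17

C$203,101.17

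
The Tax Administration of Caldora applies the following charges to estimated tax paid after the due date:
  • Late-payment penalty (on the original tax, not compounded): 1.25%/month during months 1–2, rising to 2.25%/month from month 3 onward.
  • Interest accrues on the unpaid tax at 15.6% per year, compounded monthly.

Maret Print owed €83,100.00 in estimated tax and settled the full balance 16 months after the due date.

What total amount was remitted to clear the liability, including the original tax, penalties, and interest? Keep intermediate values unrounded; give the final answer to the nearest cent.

Penalty, months 1–2: 2 × 1.25% × €83,100.00 = €2,077.50
Penalty, months 3–16: 14 × 2.25% × €83,100.00 = €26,176.50
Interest (15.6%/yr ÷ 12 = 1.3%/month): €83,100.00 × ((1 + 0.013)^16 − 1) = €19,076.7653…
Total = €83,100.00 + €28,254.0000 + €19,076.7653… = €130,430.77

€130,430.77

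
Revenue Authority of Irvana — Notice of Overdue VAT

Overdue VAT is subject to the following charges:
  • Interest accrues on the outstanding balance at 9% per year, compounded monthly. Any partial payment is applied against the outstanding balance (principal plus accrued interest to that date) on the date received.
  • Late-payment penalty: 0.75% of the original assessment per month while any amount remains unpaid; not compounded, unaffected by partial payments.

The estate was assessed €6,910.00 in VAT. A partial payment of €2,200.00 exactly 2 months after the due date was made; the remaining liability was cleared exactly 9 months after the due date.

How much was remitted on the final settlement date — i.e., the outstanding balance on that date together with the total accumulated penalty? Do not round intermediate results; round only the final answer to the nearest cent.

Monthly rate = 9% ÷ 12 = 0.75%
Balance at month 2: €6,910.0000 × (1 + 0.0075)^2 = €7,014.0387…
After €2,200.00 payment: €7,014.0387… − €2,200.00 = €4,814.0387…
Balance at month 9: €4,814.0387… × (1 + 0.0075)^7 = €5,072.5339…
Penalty: 9 × 0.75% × €6,910.00 = €466.43…
Final settlement = outstanding balance + penalty = €5,072.5339… + €466.43… = €5,538.96

€5,538.96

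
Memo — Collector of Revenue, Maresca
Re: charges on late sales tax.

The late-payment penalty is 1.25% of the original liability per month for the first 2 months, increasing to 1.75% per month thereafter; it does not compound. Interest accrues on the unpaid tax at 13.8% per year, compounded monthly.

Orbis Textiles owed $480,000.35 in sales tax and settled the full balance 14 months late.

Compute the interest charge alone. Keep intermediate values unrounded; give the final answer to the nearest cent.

Interest (13.8%/yr ÷ 12 = 1.15%/month): $480,000.35 × ((1 + 0.0115)^14 − 1) = $83,331.0683…

$83,331.07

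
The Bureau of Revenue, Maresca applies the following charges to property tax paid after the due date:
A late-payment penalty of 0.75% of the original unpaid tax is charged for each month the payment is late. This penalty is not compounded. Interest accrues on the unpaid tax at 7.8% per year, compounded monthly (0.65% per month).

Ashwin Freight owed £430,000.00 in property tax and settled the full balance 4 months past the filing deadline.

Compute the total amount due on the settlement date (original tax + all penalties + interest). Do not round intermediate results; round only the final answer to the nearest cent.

Late-payment penalty: 4 × 0.75% × £430,000.00 = £12,900.00
Interest: £430,000.00 × ((1 + 0.0065)^4 − 1) = £430,000.00 × 0.0262546… = £11,289.4781…
Total = £430,000.00 + £12,900.0000 + £11,289.4781… = £454,189.48

£454,189.48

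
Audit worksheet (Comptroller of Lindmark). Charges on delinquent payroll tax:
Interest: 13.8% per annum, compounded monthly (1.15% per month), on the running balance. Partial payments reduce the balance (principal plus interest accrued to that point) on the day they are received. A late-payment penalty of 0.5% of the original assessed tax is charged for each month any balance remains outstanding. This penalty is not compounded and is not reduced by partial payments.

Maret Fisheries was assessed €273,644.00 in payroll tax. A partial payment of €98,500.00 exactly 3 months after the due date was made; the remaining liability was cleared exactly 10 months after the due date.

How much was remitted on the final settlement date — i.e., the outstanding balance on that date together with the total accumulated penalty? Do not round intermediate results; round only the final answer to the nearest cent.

€213,766.63

Balance at month 3: €273,644.0000 × (1 + 0.0115)^3 = €283,193.7024…
After €98,500.00 payment: €283,193.7024… − €98,500.00 = €184,693.7024…
Balance at month 10: €184,693.7024… × (1 + 0.0115)^7 = €200,084.4313…
Penalty: 10 × 0.5% × €273,644.00 = €13,682.20
Final settlement = outstanding balance + penalty = €200,084.4313… + €13,682.20 = €213,766.63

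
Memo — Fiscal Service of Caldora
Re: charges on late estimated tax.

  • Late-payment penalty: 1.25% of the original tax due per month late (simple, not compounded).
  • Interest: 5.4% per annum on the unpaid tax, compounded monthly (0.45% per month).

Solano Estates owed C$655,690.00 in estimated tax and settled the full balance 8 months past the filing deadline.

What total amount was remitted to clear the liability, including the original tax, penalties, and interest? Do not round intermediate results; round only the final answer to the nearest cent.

Late-payment penalty = 1.25% × C$655,690.00 × 8 mo = C$65,569.00
Interest: C$655,690.00 × ((1 + 0.0045)^8 − 1) = C$655,690.00 × 0.0365721… = C$23,979.9811…
Total = C$655,690.00 + C$65,569.0000 + C$23,979.9811… = C$745,238.98

C$745,238.98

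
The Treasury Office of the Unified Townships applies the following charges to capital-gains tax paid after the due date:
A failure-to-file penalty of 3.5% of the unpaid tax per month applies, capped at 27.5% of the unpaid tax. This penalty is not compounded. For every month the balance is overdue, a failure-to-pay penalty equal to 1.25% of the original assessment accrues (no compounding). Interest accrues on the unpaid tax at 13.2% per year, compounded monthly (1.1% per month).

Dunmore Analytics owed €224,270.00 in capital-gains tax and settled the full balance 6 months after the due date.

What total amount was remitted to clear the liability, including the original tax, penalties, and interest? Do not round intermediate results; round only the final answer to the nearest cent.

€303,401.84

Failure-to-file: 6 × 3.5% × €224,270.00 = €47,096.70 (under the 27.5% cap)
Failure-to-pay penalty = 1.25% × €224,270.00 × 6 mo = €16,820.25
Interest: €224,270.00 × ((1 + 0.011)^6 − 1) = €224,270.00 × 0.0678418… = €15,214.8896…
Total = €224,270.00 + €63,916.9500 + €15,214.8896… = €303,401.84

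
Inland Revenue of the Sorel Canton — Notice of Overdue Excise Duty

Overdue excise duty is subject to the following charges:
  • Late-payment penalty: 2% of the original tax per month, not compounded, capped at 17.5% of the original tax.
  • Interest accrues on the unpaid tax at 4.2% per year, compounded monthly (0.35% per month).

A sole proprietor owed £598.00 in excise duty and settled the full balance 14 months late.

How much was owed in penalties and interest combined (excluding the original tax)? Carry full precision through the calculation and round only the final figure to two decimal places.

Penalty (uncapped): 14 × 2% × £598.00 = £167.44; cap = 17.5% × £598.00 = £104.65 → penalty = £104.65
Interest: £598.00 × ((1 + 0.0035)^14 − 1) = £598.00 × 0.0501305… = £29.9780…
Penalties + interest = £104.6500 + £29.9780… = £134.63

£134.63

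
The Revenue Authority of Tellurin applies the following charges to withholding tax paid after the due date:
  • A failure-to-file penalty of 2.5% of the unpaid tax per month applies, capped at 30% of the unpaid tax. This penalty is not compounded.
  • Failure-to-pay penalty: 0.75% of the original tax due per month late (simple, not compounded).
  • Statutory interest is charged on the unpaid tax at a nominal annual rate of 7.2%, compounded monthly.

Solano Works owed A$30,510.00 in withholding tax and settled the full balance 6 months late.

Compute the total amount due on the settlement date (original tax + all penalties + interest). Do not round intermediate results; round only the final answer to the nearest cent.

Failure-to-file: 6 × 2.5% × A$30,510.00 = A$4,576.50 (under the 30% cap)
Failure-to-pay penalty: 6 × 0.75% × A$30,510.00 = A$1,372.95
Interest (7.2%/yr ÷ 12 = 0.6%/month): A$30,510.00 × ((1 + 0.006)^6 − 1) = A$1,114.9678…
Total = A$30,510.00 + A$5,949.4500 + A$1,114.9678… = A$37,574.42

A$37,574.42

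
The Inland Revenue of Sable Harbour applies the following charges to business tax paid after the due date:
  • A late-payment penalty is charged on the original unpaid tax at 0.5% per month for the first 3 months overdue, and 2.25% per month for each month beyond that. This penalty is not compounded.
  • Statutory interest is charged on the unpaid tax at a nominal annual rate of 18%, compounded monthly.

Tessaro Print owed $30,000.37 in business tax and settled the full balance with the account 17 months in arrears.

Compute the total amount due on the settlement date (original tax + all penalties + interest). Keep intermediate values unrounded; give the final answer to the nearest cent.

$48,541.21

Penalty, months 1–3: 3 × 0.5% × $30,000.37 = $450.01…
Penalty, months 4–17: 14 × 2.25% × $30,000.37 = $9,450.12…
Interest (18%/yr ÷ 12 = 1.5%/month): $30,000.37 × ((1 + 0.015)^17 − 1) = $8,640.7165…
Total = $30,000.37 + $9,900.1221 + $8,640.7165… = $48,541.21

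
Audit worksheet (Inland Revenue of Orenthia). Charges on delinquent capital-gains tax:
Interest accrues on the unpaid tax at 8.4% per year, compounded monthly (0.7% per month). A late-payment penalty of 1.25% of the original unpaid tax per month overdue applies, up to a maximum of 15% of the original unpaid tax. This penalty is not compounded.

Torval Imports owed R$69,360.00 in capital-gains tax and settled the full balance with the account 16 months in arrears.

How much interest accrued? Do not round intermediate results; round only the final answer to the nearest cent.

R$8,189.79

Interest: R$69,360.00 × ((1 + 0.007)^16 − 1) = R$69,360.00 × 0.1180765… = R$8,189.7877…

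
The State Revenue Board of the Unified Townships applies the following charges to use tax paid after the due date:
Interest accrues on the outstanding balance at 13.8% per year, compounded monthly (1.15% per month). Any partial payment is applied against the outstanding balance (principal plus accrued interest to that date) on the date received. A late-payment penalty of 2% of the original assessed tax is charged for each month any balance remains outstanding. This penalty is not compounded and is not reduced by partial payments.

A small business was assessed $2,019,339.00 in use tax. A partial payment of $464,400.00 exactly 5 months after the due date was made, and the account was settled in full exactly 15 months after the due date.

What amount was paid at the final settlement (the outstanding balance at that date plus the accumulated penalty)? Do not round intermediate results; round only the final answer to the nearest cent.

$2,482,308.31

Balance at month 5: $2,019,339.0000 × (1 + 0.0115)^5 = $2,138,152.4569…
After $464,400.00 payment: $2,138,152.4569… − $464,400.00 = $1,673,752.4569…
Balance at month 15: $1,673,752.4569… × (1 + 0.0115)^10 = $1,876,506.6102…
Penalty: 15 × 2% × $2,019,339.00 = $605,801.70
Final settlement = outstanding balance + penalty = $1,876,506.6102… + $605,801.70 = $2,482,308.31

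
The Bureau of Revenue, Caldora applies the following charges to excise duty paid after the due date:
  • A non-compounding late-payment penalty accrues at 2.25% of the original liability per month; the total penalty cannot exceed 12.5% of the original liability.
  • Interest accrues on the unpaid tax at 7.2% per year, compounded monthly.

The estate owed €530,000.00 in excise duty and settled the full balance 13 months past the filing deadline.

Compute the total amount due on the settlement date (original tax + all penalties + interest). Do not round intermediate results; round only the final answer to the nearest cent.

Penalty (uncapped): 13 × 2.25% × €530,000.00 = €155,025.00; cap = 12.5% × €530,000.00 = €66,250.00 → penalty = €66,250.00
Interest (7.2%/yr ÷ 12 = 0.6%/month): €530,000.00 × ((1 + 0.006)^13 − 1) = €42,861.4777…
Total = €530,000.00 + €66,250.0000 + €42,861.4777… = €639,111.48

€639,111.48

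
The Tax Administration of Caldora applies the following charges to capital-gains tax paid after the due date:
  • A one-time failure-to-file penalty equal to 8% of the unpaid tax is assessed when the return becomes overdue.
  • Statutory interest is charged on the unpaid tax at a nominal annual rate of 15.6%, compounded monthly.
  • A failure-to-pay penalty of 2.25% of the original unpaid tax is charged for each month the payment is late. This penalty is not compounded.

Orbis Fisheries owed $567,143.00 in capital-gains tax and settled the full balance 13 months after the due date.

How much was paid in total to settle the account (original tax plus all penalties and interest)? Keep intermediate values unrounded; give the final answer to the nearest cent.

Failure-to-file penalty: 8% × $567,143.00 = $45,371.44
Failure-to-pay penalty = 2.25% × $567,143.00 × 13 mo = $165,889.33…
Interest (15.6%/yr ÷ 12 = 1.3%/month): $567,143.00 × ((1 + 0.013)^13 − 1) = $103,691.4633…
Total = $567,143.00 + $211,260.7675 + $103,691.4633… = $882,095.23

$882,095.23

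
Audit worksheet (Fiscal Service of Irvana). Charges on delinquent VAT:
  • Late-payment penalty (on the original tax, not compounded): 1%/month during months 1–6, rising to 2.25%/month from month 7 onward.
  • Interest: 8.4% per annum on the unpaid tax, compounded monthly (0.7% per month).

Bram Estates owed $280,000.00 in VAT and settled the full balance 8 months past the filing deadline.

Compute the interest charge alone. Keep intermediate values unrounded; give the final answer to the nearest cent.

Interest: $280,000.00 × ((1 + 0.007)^8 − 1) = $280,000.00 × 0.0573914… = $16,069.5856…

$16,069.59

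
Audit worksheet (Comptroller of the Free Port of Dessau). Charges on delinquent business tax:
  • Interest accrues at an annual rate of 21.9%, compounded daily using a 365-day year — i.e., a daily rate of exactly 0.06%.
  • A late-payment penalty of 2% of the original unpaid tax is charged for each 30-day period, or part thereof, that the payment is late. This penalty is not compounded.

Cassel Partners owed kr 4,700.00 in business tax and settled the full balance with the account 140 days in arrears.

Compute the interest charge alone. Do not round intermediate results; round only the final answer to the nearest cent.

kr 411.73

Interest: kr 4,700.00 × ((1 + 0.0006)^140 − 1) = kr 4,700.00 × 0.08760150… = kr 411.7270…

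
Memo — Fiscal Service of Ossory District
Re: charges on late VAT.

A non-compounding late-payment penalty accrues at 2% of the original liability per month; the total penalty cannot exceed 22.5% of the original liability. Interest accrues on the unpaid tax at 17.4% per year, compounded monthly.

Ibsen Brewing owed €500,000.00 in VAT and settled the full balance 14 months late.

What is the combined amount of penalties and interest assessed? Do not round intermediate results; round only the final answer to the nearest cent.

€224,144.01

Penalty (uncapped): 14 × 2% × €500,000.00 = €140,000.00; cap = 22.5% × €500,000.00 = €112,500.00 → penalty = €112,500.00
Interest (17.4%/yr ÷ 12 = 1.45%/month): €500,000.00 × ((1 + 0.0145)^14 − 1) = €111,644.0052…
Penalties + interest = €112,500.0000 + €111,644.0052… = €224,144.01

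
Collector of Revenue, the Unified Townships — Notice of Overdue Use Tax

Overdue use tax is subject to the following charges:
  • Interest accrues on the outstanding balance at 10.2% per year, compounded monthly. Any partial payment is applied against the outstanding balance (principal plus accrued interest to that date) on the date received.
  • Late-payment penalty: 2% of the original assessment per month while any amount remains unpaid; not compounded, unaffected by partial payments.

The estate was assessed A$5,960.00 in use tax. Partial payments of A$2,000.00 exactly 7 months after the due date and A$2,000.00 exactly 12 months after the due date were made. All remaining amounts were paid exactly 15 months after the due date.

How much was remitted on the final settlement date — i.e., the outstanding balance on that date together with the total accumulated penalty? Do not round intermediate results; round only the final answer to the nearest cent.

Monthly rate = 10.2% ÷ 12 = 0.85%
Balance at month 7: A$5,960.0000 × (1 + 0.0085)^7 = A$6,323.7920…
After A$2,000.00 payment: A$6,323.7920… − A$2,000.00 = A$4,323.7920…
Balance at month 12: A$4,323.7920… × (1 + 0.0085)^5 = A$4,510.7038…
After A$2,000.00 payment: A$4,510.7038… − A$2,000.00 = A$2,510.7038…
Balance at month 15: A$2,510.7038… × (1 + 0.0085)^3 = A$2,575.2725…
Penalty: 15 × 2% × A$5,960.00 = A$1,788.00
Final settlement = outstanding balance + penalty = A$2,575.2725… + A$1,788.00 = A$4,363.27

A$4,363.27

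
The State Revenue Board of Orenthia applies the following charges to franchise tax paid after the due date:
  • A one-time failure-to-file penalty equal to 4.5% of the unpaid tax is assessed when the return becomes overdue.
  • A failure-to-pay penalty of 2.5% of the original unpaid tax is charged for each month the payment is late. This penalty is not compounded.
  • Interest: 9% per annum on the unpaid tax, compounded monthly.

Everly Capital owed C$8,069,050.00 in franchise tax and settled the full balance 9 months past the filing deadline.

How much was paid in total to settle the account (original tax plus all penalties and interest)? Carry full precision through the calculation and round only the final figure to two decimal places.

Failure-to-file penalty: 4.5% × C$8,069,050.00 = C$363,107.25
Failure-to-pay penalty: 9 × 2.5% × C$8,069,050.00 = C$1,815,536.25
Interest (9%/yr ÷ 12 = 0.75%/month): C$8,069,050.00 × ((1 + 0.0075)^9 − 1) = C$561,289.8894…
Total = C$8,069,050.00 + C$2,178,643.5000 + C$561,289.8894… = C$10,808,983.39

C$10,808,983.39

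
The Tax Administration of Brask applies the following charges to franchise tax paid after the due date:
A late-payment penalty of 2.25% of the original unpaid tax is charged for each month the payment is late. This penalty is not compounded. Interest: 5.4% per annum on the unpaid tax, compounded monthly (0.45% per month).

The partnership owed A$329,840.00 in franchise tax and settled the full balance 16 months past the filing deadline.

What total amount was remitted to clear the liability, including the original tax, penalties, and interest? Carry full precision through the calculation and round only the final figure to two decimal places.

A$473,149.47

Late-payment penalty: 16 × 2.25% × A$329,840.00 = A$118,742.40
Interest: A$329,840.00 × ((1 + 0.0045)^16 − 1) = A$329,840.00 × 0.0744818… = A$24,567.0718…
Total = A$329,840.00 + A$118,742.4000 + A$24,567.0718… = A$473,149.47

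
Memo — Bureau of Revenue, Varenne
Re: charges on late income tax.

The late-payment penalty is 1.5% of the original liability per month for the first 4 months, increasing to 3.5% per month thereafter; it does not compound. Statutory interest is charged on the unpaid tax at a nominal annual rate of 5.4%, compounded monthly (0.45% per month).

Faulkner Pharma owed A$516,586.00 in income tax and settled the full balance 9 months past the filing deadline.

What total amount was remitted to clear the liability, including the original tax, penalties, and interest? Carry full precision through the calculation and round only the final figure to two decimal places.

A$659,286.02

Penalty, months 1–4: 4 × 1.5% × A$516,586.00 = A$30,995.16
Penalty, months 5–9: 5 × 3.5% × A$516,586.00 = A$90,402.55
Interest: A$516,586.00 × ((1 + 0.0045)^9 − 1) = A$516,586.00 × 0.0412367… = A$21,302.3052…
Total = A$516,586.00 + A$121,397.7100 + A$21,302.3052… = A$659,286.02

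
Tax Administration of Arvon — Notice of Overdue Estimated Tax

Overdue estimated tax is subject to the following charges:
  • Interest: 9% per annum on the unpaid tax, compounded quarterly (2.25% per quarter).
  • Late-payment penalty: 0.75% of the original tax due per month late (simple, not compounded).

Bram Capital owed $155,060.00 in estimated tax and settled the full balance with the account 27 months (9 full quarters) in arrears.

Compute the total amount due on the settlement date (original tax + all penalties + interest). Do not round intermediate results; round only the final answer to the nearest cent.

$220,838.75

Late-payment penalty = 0.75% × $155,060.00 × 27 mo = $31,399.65
Interest: $155,060.00 × ((1 + 0.0225)^9 − 1) = $155,060.00 × 0.2217148… = $34,379.1035…
Total = $155,060.00 + $31,399.6500 + $34,379.1035… = $220,838.75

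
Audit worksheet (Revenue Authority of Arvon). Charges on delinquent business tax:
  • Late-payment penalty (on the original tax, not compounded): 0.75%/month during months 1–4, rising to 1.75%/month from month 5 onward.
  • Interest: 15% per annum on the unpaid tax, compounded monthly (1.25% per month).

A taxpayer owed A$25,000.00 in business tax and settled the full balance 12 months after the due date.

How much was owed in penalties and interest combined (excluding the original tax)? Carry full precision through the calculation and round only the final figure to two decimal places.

A$8,268.86

Penalty, months 1–4: 4 × 0.75% × A$25,000.00 = A$750.00
Penalty, months 5–12: 8 × 1.75% × A$25,000.00 = A$3,500.00
Interest: A$25,000.00 × ((1 + 0.0125)^12 − 1) = A$25,000.00 × 0.1607545… = A$4,018.8629…
Penalties + interest = A$4,250.0000 + A$4,018.8629… = A$8,268.86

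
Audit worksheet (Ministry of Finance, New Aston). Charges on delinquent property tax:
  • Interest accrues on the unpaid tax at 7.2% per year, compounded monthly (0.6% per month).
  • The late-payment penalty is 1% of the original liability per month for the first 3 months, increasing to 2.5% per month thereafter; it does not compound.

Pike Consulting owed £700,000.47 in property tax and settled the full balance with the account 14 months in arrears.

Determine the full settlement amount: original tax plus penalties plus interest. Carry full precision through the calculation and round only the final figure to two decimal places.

£974,649.81

Penalty, months 1–3: 3 × 1% × £700,000.47 = £21,000.01…
Penalty, months 4–14: 11 × 2.5% × £700,000.47 = £192,500.13…
Interest: £700,000.47 × ((1 + 0.006)^14 − 1) = £700,000.47 × 0.0873559… = £61,149.1970…
Total = £700,000.47 + £213,500.1434… + £61,149.1970… = £974,649.81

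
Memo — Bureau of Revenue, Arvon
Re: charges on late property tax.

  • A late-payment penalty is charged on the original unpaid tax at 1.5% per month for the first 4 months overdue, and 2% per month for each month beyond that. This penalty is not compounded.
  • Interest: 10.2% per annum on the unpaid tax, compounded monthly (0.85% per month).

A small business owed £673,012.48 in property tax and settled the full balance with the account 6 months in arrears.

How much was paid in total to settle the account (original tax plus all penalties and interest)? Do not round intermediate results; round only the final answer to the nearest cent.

£775,375.06

Penalty, months 1–4: 4 × 1.5% × £673,012.48 = £40,380.75…
Penalty, months 5–6: 2 × 2% × £673,012.48 = £26,920.50…
Interest: £673,012.48 × ((1 + 0.0085)^6 − 1) = £673,012.48 × 0.0520961… = £35,061.3329…
Total = £673,012.48 + £67,301.2480 + £35,061.3329… = £775,375.06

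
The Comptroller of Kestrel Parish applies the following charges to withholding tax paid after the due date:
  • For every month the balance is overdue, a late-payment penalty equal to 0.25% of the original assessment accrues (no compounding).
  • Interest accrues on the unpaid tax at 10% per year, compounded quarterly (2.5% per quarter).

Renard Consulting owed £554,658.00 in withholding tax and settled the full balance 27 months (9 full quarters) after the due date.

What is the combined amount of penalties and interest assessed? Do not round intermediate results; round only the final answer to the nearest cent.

£175,473.25

Late-payment penalty: 27 × 0.25% × £554,658.00 = £37,439.42…
Interest: £554,658.00 × ((1 + 0.025)^9 − 1) = £554,658.00 × 0.2488630… = £138,033.8372…
Penalties + interest = £37,439.4150 + £138,033.8372… = £175,473.25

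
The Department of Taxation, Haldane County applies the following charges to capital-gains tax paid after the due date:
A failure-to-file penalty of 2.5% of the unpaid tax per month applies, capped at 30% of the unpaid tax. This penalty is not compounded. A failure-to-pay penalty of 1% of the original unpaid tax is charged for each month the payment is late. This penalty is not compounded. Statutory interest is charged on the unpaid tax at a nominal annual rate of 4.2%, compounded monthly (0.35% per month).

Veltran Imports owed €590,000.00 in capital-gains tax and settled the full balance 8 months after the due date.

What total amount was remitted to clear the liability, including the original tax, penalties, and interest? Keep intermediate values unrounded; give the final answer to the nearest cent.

Failure-to-file: 8 × 2.5% × €590,000.00 = €118,000.00 (under the 30% cap)
Failure-to-pay penalty = 1% × €590,000.00 × 8 mo = €47,200.00
Interest: €590,000.00 × ((1 + 0.0035)^8 − 1) = €590,000.00 × 0.0283454… = €16,723.7928…
Total = €590,000.00 + €165,200.0000 + €16,723.7928… = €771,923.79

€771,923.79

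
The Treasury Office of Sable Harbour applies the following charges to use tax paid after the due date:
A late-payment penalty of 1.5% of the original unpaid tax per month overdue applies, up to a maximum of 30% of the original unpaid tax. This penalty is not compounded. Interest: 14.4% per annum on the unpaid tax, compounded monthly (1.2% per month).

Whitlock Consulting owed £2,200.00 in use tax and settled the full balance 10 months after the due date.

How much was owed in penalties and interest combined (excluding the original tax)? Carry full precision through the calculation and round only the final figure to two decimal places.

£608.72

Penalty: 10 × 1.5% × £2,200.00 = £330.00 (below the 30% cap of £660.00)
Interest: £2,200.00 × ((1 + 0.012)^10 − 1) = £2,200.00 × 0.1266918… = £278.7219…
Penalties + interest = £330.0000 + £278.7219… = £608.72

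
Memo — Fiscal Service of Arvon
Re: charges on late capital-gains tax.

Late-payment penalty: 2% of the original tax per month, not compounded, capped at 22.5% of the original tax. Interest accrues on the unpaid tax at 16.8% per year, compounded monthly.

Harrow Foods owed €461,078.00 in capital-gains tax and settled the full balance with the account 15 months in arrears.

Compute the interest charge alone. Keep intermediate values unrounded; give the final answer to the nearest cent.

Interest (16.8%/yr ÷ 12 = 1.4%/month): €461,078.00 × ((1 + 0.014)^15 − 1) = €106,915.9707…

€106,915.97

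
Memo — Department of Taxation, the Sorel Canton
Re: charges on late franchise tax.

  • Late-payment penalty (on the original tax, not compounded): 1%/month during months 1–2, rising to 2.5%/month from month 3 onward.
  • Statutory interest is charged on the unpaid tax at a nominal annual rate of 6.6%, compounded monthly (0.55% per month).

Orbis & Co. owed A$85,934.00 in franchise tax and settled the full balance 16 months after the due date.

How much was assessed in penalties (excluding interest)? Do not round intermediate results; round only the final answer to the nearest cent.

Penalty, months 1–2: 2 × 1% × A$85,934.00 = A$1,718.68
Penalty, months 3–16: 14 × 2.5% × A$85,934.00 = A$30,076.90
Total penalty = A$1,718.68 + A$30,076.90 = A$31,795.58

A$31,795.58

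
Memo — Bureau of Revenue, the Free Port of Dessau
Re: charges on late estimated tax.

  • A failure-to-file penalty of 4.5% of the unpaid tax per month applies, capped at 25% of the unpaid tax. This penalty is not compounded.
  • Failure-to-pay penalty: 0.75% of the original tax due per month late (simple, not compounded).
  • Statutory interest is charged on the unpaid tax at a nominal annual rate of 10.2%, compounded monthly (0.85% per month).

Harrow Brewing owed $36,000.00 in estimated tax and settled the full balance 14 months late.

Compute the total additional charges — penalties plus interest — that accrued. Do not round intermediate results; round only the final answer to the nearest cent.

Failure-to-file: 14 × 4.5% × $36,000.00 = $22,680.00, capped at 25% × $36,000.00 = $9,000.00
Failure-to-pay penalty = 0.75% × $36,000.00 × 14 mo = $3,780.00
Interest: $36,000.00 × ((1 + 0.0085)^14 − 1) = $36,000.00 × 0.1258036… = $4,528.9298…
Penalties + interest = $12,780.0000 + $4,528.9298… = $17,308.93

$17,308.93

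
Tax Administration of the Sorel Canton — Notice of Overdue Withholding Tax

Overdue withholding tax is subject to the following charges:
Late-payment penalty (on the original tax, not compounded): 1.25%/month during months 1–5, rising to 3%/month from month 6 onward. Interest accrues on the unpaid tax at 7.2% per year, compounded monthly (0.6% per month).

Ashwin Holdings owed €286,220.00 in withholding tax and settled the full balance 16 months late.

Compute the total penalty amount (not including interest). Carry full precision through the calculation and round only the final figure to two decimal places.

Penalty, months 1–5: 5 × 1.25% × €286,220.00 = €17,888.75
Penalty, months 6–16: 11 × 3% × €286,220.00 = €94,452.60
Total penalty = €17,888.75 + €94,452.60 = €112,341.35

€112,341.35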